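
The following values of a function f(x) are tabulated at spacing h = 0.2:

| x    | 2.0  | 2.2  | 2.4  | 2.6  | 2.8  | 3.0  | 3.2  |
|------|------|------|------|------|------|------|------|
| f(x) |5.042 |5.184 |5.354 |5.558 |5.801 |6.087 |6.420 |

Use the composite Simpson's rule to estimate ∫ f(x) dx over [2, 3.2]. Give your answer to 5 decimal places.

6.73920

h = 0.2, n = 6.
(h/3)·[y₀ + 4y₁ + 2y₂ + 4y₃ + 2y₄ + 4y₅ + y₆] = 0.066667·(101.088) = 6.73920.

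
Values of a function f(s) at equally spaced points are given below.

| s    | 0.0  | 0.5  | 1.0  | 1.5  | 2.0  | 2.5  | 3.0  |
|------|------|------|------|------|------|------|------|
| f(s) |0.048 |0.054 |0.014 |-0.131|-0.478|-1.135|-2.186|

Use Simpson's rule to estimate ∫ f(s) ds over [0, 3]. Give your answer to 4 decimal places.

-1.3190

h = 0.5, n = 6.
(h/3)·[y₀ + 4y₁ + 2y₂ + 4y₃ + 2y₄ + 4y₅ + y₆] = 0.166667·(-7.914) = -1.3190.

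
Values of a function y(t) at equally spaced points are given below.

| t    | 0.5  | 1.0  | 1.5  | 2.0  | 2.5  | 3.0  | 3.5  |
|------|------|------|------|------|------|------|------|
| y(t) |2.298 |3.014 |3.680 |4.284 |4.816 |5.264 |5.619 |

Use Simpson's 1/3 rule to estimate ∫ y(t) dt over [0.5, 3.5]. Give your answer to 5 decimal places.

h = 0.5, n = 6.
(h/3)·[y₀ + 4y₁ + 2y₂ + 4y₃ + 2y₄ + 4y₅ + y₆] = 0.166667·(75.157) = 12.52617.

12.52617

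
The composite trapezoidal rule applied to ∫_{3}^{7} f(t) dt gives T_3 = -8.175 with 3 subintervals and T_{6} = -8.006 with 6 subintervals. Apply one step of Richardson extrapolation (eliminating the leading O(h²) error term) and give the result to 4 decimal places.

R = (4·T_{6} − T_3) / 3 = (4·(-8.006) − (-8.175))/3 = (-23.849)/3 = -7.9497.

-7.9497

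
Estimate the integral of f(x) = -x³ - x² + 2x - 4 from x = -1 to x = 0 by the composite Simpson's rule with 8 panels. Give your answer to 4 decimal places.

-5.0833

h = (0 − (-1))/8 = 0.125.
Nodes x₀,…,x₈ = -1, -0.875, -0.75, -0.625, -0.5, -0.375, -0.25, -0.125, 0.
f(x) = -x³ - x² + 2x - 4: f₀=-6, f₁=-5.845703125, f₂=-5.640625, f₃=-5.396484375, f₄=-5.125, f₅=-4.837890625, f₆=-4.546875, f₇=-4.263671875, f₈=-4.
(h/3)·[f₀ + 4f₁ + 2f₂ + 4f₃ + 2f₄ + 4f₅ + 2f₆ + 4f₇ + f₈] = 0.041667·(-122) = -5.0833.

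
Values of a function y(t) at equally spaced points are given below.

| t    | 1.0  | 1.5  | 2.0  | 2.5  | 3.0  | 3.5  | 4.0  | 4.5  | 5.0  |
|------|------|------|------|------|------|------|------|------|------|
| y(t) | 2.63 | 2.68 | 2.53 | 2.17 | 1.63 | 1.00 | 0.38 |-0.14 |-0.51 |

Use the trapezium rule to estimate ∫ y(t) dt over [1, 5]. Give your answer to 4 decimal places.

5.6550

h = 0.5, n = 8.
(h/2)·[y₀ + 2y₁ + 2y₂ + 2y₃ + 2y₄ + 2y₅ + 2y₆ + 2y₇ + y₈] = 0.25·(22.62) = 5.6550.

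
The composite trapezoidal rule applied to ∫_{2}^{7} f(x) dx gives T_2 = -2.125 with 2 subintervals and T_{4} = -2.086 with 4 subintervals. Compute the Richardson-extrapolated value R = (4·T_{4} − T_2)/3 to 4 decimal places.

R = (4·T_{4} − T_2) / 3 = (4·(-2.086) − (-2.125))/3 = (-6.219)/3 = -2.0730.

-2.0730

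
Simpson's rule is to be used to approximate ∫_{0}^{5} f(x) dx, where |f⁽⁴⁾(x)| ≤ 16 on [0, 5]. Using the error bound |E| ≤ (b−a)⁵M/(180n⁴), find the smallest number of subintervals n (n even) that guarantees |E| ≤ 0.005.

16

Need 50000/(180n⁴) ≤ 0.005.
n⁴ ≥ 50000/(180·0.005) = 55555.6 ⇒ n ≥ 15.3526, so the smallest even n is 16. (n must be even for Simpson's rule.)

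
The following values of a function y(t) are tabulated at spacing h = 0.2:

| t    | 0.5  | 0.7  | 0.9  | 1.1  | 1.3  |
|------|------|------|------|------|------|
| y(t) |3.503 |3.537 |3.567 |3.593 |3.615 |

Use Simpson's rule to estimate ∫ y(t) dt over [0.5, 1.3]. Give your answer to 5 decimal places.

2.85147

h = 0.2, n = 4.
(h/3)·[y₀ + 4y₁ + 2y₂ + 4y₃ + y₄] = 0.066667·(42.772) = 2.85147.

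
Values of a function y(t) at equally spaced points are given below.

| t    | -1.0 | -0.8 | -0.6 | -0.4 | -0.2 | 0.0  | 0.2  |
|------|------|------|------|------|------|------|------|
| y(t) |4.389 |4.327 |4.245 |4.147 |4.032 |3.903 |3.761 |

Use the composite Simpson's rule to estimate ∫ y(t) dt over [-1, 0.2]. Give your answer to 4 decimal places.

4.9475

h = 0.2, n = 6.
(h/3)·[y₀ + 4y₁ + 2y₂ + 4y₃ + 2y₄ + 4y₅ + y₆] = 0.066667·(74.212) = 4.9475.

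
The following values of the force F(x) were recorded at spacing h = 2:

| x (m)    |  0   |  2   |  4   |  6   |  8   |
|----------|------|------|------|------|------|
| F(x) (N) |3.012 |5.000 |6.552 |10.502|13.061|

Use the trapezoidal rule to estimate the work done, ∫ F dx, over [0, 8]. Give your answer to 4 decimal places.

60.1810

h = 2, n = 4.
(h/2)·[y₀ + 2y₁ + 2y₂ + 2y₃ + y₄] = 1·(60.181) = 60.1810.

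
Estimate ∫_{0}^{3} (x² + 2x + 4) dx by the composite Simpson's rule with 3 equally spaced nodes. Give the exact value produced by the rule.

h = (3 − 0)/2 = 1.5.
Nodes x₀,…,x₂ = 0, 1.5, 3.
f(x) = x² + 2x + 4: f₀=4, f₁=9.25, f₂=19.
(h/3)·[f₀ + 4f₁ + f₂] = 0.5·(60) = 30.

30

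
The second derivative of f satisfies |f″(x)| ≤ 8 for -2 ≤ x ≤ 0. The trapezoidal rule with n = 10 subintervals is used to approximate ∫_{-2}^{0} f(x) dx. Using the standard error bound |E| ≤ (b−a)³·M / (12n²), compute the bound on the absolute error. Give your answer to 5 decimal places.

|E| ≤ (2)³·8 / (12·10²) = 64/1200 = 0.05333.

0.05333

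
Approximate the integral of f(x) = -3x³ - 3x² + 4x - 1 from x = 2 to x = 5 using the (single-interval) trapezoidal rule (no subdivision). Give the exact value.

-690

T = (b−a)/2 · [f(2) + f(5)] = 1.5·[(-29) + (-431)] = -690.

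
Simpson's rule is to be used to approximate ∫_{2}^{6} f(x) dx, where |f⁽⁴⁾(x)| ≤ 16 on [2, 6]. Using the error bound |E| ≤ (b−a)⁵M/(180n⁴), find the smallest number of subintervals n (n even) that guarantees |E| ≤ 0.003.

Need 16384/(180n⁴) ≤ 0.003.
n⁴ ≥ 16384/(180·0.003) = 30340.7 ⇒ n ≥ 13.1980, so the smallest even n is 14. (n must be even for Simpson's rule.)

14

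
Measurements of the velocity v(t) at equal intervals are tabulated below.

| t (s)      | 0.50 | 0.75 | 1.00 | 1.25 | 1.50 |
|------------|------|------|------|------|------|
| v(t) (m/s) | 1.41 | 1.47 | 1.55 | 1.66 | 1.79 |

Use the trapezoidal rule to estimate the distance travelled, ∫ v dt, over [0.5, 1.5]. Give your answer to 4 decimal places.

1.5700

h = 0.25, n = 4.
(h/2)·[y₀ + 2y₁ + 2y₂ + 2y₃ + y₄] = 0.125·(12.56) = 1.5700.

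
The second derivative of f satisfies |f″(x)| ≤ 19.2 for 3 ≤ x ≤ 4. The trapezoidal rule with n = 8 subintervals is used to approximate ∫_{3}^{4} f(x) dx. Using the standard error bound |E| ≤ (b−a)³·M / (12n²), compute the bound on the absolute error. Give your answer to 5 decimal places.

0.02500

|E| ≤ (1)³·19.2 / (12·8²) = 19.2/768 = 0.02500.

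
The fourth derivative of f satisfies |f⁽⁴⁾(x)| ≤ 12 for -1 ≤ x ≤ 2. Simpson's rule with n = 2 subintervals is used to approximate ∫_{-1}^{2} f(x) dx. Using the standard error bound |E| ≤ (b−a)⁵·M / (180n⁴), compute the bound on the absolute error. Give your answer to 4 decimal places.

|E| ≤ (3)⁵·12 / (180·2⁴) = 2916/2880 = 1.0125.

1.0125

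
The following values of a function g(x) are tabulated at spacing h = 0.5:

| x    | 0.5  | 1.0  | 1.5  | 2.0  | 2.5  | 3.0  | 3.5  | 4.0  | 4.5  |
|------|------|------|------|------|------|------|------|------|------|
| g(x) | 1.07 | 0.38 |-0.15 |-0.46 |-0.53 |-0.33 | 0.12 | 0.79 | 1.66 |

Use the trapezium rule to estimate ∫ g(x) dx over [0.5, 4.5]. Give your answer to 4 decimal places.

0.5925

h = 0.5, n = 8.
(h/2)·[y₀ + 2y₁ + 2y₂ + 2y₃ + 2y₄ + 2y₅ + 2y₆ + 2y₇ + y₈] = 0.25·(2.37) = 0.5925.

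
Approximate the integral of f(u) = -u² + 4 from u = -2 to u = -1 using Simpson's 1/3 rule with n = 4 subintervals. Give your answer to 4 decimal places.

1.6667

h = (-1 − (-2))/4 = 0.25.
Nodes u₀,…,u₄ = -2, -1.75, -1.5, -1.25, -1.
f(u) = -u² + 4: f₀=0, f₁=0.9375, f₂=1.75, f₃=2.4375, f₄=3.
(h/3)·[f₀ + 4f₁ + 2f₂ + 4f₃ + f₄] = 0.083333·(20) = 1.6667.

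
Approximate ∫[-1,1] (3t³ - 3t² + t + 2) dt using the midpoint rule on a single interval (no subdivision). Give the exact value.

4

M = (b−a)·f(0) = 2·(2) = 4.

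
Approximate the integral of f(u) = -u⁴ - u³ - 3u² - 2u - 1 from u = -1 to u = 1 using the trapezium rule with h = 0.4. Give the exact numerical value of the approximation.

-4.66496

h = (1 − (-1))/5 = 0.4.
Nodes u₀,…,u₅ = -1, -0.6, -0.2, 0.2, 0.6, 1.
f(u) = -u⁴ - u³ - 3u² - 2u - 1: f₀=-2, f₁=-0.7936, f₂=-0.7136, f₃=-1.5296, f₄=-3.6256, f₅=-8.
(h/2)·[f₀ + 2f₁ + 2f₂ + 2f₃ + 2f₄ + f₅] = 0.2·(-23.3248) = -4.66496.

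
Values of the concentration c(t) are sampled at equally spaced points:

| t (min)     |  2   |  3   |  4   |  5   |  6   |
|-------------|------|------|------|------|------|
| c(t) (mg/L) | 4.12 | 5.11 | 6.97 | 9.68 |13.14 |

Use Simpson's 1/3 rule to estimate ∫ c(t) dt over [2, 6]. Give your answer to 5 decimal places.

30.12000

h = 1, n = 4.
(h/3)·[y₀ + 4y₁ + 2y₂ + 4y₃ + y₄] = 0.333333·(90.36) = 30.12000.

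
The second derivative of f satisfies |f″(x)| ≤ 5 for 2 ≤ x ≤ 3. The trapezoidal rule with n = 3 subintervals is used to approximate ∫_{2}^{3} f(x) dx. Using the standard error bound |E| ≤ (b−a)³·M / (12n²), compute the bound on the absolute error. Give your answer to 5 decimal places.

0.04630

|E| ≤ (1)³·5 / (12·3²) = 5/108 = 0.04630.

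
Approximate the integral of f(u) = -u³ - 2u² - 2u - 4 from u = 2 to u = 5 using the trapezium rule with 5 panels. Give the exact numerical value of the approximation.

-265.5

h = (5 − 2)/5 = 0.6.
Nodes u₀,…,u₅ = 2, 2.6, 3.2, 3.8, 4.4, 5.
f(u) = -u³ - 2u² - 2u - 4: f₀=-24, f₁=-40.296, f₂=-63.648, f₃=-95.352, f₄=-136.704, f₅=-189.
(h/2)·[f₀ + 2f₁ + 2f₂ + 2f₃ + 2f₄ + f₅] = 0.3·(-885) = -265.5.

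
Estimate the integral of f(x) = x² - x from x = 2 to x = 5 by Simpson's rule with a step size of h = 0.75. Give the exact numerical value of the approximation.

28.5

h = (5 − 2)/4 = 0.75.
Nodes x₀,…,x₄ = 2, 2.75, 3.5, 4.25, 5.
f(x) = x² - x: f₀=2, f₁=4.8125, f₂=8.75, f₃=13.8125, f₄=20.
(h/3)·[f₀ + 4f₁ + 2f₂ + 4f₃ + f₄] = 0.25·(114) = 28.5.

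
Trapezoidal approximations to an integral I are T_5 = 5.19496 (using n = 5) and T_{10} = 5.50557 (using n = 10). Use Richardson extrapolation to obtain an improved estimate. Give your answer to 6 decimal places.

5.609107

R = (4·T_{10} − T_5) / 3 = (4·5.50557 − 5.19496)/3 = (16.82732)/3 = 5.609107.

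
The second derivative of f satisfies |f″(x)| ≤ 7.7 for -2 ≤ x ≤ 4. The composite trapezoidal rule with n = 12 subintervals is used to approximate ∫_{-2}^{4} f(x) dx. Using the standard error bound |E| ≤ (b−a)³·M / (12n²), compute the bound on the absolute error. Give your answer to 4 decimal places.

|E| ≤ (6)³·7.7 / (12·12²) = 1663.2/1728 = 0.9625.

0.9625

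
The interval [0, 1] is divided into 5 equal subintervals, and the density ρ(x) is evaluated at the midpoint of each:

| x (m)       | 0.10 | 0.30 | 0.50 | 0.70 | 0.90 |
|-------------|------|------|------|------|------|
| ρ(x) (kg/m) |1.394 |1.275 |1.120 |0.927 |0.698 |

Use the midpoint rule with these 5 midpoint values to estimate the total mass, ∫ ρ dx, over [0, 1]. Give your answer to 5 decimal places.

h = 0.2, n = 5.
h·[y(m₁) + y(m₂) + y(m₃) + y(m₄) + y(m₅)] = 0.2·(5.414) = 1.08280.

1.08280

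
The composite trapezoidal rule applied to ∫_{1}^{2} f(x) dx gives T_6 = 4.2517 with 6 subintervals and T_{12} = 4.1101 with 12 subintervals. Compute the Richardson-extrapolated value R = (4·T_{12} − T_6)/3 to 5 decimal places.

R = (4·T_{12} − T_6) / 3 = (4·4.1101 − 4.2517)/3 = (12.1887)/3 = 4.06290.

4.06290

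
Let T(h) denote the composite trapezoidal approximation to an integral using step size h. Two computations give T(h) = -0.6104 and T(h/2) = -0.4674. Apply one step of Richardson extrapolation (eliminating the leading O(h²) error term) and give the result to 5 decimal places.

R = (4·T(h/2) − T(h)) / 3 = (4·(-0.4674) − (-0.6104))/3 = (-1.2592)/3 = -0.41973.

-0.41973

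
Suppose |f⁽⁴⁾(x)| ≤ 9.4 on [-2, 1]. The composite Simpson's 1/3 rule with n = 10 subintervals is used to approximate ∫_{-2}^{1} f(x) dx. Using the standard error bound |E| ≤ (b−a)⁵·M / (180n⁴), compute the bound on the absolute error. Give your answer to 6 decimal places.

0.001269

|E| ≤ (3)⁵·9.4 / (180·10⁴) = 2284.2/1800000 = 0.001269.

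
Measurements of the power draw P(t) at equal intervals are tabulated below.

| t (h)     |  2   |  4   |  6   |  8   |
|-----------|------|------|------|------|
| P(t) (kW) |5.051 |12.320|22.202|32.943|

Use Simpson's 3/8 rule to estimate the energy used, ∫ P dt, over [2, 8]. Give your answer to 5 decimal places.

h = 2, n = 3.
(3h/8)·[y₀ + 3y₁ + 3y₂ + y₃] = 0.75·(141.560) = 106.17000.

106.17000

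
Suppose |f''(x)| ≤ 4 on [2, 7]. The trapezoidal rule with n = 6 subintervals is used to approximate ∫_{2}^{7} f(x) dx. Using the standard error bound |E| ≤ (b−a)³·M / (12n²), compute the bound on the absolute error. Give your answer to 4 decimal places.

1.1574

|E| ≤ (5)³·4 / (12·6²) = 500/432 = 1.1574.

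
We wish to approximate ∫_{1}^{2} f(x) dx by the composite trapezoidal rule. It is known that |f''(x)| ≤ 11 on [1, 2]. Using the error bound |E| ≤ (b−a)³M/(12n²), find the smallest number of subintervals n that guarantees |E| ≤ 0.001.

Need 11/(12n²) ≤ 0.001.
n² ≥ 11/(12·0.001) = 916.667 ⇒ n ≥ 30.2765, so the smallest n is 31.

31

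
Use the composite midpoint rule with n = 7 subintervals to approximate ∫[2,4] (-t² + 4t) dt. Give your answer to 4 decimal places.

5.3469

h = (4 − 2)/7 = 0.285714.
Midpoints m₁,…,m₇ = 2.142857, 2.428571, 2.714286, 3, 3.285714, 3.571429, 3.857143.
f(m₁)=3.979592, f(m₂)=3.816327, f(m₃)=3.489796, f(m₄)=3, f(m₅)=2.346939, f(m₆)=1.530612, f(m₇)=0.551020.
h·[f(m₁) + f(m₂) + f(m₃) + f(m₄) + f(m₅) + f(m₆) + f(m₇)] = 0.285714·(18.714286) = 5.3469.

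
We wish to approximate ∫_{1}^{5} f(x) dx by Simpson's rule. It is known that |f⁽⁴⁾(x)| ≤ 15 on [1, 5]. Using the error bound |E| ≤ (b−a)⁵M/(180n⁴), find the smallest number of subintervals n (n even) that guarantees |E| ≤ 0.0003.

24

Need 15360/(180n⁴) ≤ 0.0003.
n⁴ ≥ 15360/(180·0.0003) = 284444 ⇒ n ≥ 23.0940, so the smallest even n is 24. (n must be even for Simpson's rule.)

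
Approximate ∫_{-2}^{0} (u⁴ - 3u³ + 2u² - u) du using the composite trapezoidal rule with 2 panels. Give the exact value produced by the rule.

32

h = (0 − (-2))/2 = 1.
Nodes u₀,…,u₂ = -2, -1, 0.
f(u) = u⁴ - 3u³ + 2u² - u: f₀=50, f₁=7, f₂=0.
(h/2)·[f₀ + 2f₁ + f₂] = 0.5·(64) = 32.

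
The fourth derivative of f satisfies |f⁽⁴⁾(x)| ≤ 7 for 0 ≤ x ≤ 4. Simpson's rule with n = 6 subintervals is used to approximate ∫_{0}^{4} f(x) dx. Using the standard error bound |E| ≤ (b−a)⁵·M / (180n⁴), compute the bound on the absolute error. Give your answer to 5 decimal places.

|E| ≤ (4)⁵·7 / (180·6⁴) = 7168/233280 = 0.03073.

0.03073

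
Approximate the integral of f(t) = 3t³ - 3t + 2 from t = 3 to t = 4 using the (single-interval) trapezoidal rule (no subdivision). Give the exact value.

T = (b−a)/2 · [f(3) + f(4)] = 0.5·[74 + 182] = 128.

128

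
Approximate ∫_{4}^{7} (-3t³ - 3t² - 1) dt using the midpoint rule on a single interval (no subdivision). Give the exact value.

-1772.625

M = (b−a)·f(5.5) = 3·(-590.875) = -1772.625.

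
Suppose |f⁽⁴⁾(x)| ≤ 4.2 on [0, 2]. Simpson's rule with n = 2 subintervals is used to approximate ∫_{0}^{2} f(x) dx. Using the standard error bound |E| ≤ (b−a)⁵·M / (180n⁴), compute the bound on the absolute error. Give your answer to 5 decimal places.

0.04667

|E| ≤ (2)⁵·4.2 / (180·2⁴) = 134.4/2880 = 0.04667.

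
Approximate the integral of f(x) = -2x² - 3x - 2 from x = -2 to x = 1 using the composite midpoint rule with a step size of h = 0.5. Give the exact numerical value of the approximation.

h = (1 − (-2))/6 = 0.5.
Midpoints m₁,…,m₆ = -1.75, -1.25, -0.75, -0.25, 0.25, 0.75.
f(m₁)=-2.875, f(m₂)=-1.375, f(m₃)=-0.875, f(m₄)=-1.375, f(m₅)=-2.875, f(m₆)=-5.375.
h·[f(m₁) + f(m₂) + f(m₃) + f(m₄) + f(m₅) + f(m₆)] = 0.5·(-14.75) = -7.375.

-7.375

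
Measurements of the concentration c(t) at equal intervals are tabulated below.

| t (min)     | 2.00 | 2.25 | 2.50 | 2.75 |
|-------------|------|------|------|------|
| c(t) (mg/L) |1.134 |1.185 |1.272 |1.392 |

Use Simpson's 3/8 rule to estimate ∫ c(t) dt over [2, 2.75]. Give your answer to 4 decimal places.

0.9278

h = 0.25, n = 3.
(3h/8)·[y₀ + 3y₁ + 3y₂ + y₃] = 0.09375·(9.897) = 0.9278.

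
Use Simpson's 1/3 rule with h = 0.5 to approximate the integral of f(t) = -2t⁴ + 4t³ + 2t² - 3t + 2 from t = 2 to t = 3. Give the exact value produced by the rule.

-12.25

h = (3 − 2)/2 = 0.5.
Nodes t₀,…,t₂ = 2, 2.5, 3.
f(t) = -2t⁴ + 4t³ + 2t² - 3t + 2: f₀=4, f₁=-8.625, f₂=-43.
(h/3)·[f₀ + 4f₁ + f₂] = 0.166667·(-73.5) = -12.25.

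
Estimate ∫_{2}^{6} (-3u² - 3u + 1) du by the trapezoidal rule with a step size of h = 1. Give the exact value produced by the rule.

-254

h = (6 − 2)/4 = 1.
Nodes u₀,…,u₄ = 2, 3, 4, 5, 6.
f(u) = -3u² - 3u + 1: f₀=-17, f₁=-35, f₂=-59, f₃=-89, f₄=-125.
(h/2)·[f₀ + 2f₁ + 2f₂ + 2f₃ + f₄] = 0.5·(-508) = -254.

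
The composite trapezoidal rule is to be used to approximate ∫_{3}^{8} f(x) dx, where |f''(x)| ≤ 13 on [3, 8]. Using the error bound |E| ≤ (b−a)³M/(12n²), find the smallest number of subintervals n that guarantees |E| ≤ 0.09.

39

Need 1625/(12n²) ≤ 0.09.
n² ≥ 1625/(12·0.09) = 1504.63 ⇒ n ≥ 38.7896, so the smallest n is 39.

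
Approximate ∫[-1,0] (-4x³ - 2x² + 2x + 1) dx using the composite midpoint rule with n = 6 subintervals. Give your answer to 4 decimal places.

h = (0 − (-1))/6 = 0.166667.
Midpoints m₁,…,m₆ = -0.916667, -0.75, -0.583333, -0.416667, -0.25, -0.083333.
f(m₁)=0.567130, f(m₂)=0.0625, f(m₃)=-0.053241, f(m₄)=0.108796, f(m₅)=0.4375, f(m₆)=0.821759.
h·[f(m₁) + f(m₂) + f(m₃) + f(m₄) + f(m₅) + f(m₆)] = 0.166667·(1.944444) = 0.3241.

0.3241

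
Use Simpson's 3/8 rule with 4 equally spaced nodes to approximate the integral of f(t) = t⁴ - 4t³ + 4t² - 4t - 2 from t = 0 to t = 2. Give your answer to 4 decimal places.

h = (2 − 0)/3 = 0.666667.
Nodes t₀,…,t₃ = 0, 0.666667, 1.333333, 2.
f(t) = t⁴ - 4t³ + 4t² - 4t - 2: f₀=-2, f₁=-3.876543, f₂=-6.543210, f₃=-10.
(3h/8)·[f₀ + 3f₁ + 3f₂ + f₃] = 0.25·(-43.259259) = -10.8148.

-10.8148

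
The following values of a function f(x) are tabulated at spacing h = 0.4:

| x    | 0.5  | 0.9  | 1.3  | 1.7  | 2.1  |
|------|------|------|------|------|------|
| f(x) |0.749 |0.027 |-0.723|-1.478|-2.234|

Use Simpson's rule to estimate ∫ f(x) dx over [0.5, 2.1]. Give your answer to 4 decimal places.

-1.1647

h = 0.4, n = 4.
(h/3)·[y₀ + 4y₁ + 2y₂ + 4y₃ + y₄] = 0.133333·(-8.735) = -1.1647.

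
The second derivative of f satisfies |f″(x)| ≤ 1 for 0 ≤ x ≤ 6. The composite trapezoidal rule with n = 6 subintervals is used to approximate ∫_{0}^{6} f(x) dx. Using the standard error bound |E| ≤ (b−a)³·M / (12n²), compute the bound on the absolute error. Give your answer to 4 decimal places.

0.5000

|E| ≤ (6)³·1 / (12·6²) = 216/432 = 0.5000.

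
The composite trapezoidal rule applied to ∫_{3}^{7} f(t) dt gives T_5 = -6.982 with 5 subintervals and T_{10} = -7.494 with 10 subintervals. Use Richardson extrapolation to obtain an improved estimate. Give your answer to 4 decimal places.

R = (4·T_{10} − T_5) / 3 = (4·(-7.494) − (-6.982))/3 = (-22.994)/3 = -7.6647.

-7.6647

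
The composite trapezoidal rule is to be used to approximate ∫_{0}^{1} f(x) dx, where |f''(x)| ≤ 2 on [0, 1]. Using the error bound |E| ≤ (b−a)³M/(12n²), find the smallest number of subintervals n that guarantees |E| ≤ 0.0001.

Need 2/(12n²) ≤ 0.0001.
n² ≥ 2/(12·0.0001) = 1666.67 ⇒ n ≥ 40.8248, so the smallest n is 41.

41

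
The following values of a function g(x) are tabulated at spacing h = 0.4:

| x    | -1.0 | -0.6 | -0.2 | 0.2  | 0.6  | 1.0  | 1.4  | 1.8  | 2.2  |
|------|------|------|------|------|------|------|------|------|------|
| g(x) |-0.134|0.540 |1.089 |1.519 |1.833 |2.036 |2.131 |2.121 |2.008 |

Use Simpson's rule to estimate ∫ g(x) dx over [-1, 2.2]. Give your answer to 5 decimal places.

h = 0.4, n = 8.
(h/3)·[y₀ + 4y₁ + 2y₂ + 4y₃ + 2y₄ + 4y₅ + 2y₆ + 4y₇ + y₈] = 0.133333·(36.844) = 4.91253.

4.91253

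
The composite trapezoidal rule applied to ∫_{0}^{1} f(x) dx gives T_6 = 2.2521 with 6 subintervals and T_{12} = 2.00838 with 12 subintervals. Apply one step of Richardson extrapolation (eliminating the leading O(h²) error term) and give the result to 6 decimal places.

1.927140

R = (4·T_{12} − T_6) / 3 = (4·2.00838 − 2.2521)/3 = (5.78142)/3 = 1.927140.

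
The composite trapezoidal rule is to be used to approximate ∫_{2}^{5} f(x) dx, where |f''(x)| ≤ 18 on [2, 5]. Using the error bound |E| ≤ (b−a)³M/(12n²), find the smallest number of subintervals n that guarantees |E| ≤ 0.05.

Need 486/(12n²) ≤ 0.05.
n² ≥ 486/(12·0.05) = 810 ⇒ n ≥ 28.4605, so the smallest n is 29.

29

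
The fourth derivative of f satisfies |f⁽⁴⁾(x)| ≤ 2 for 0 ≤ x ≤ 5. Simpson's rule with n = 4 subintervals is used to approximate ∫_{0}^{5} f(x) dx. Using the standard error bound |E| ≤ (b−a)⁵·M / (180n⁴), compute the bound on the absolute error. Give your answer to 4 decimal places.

0.1356

|E| ≤ (5)⁵·2 / (180·4⁴) = 6250/46080 = 0.1356.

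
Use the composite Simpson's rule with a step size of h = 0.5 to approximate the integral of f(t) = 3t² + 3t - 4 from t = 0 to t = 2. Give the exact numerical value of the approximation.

h = (2 − 0)/4 = 0.5.
Nodes t₀,…,t₄ = 0, 0.5, 1, 1.5, 2.
f(t) = 3t² + 3t - 4: f₀=-4, f₁=-1.75, f₂=2, f₃=7.25, f₄=14.
(h/3)·[f₀ + 4f₁ + 2f₂ + 4f₃ + f₄] = 0.166667·(36) = 6.

6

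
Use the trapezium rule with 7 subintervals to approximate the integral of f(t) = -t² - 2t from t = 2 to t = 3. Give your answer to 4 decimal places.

-11.3367

h = (3 − 2)/7 = 0.142857.
Nodes t₀,…,t₇ = 2, 2.142857, 2.285714, 2.428571, 2.571429, 2.714286, 2.857143, 3.
f(t) = -t² - 2t: f₀=-8, f₁=-8.877551, f₂=-9.795918, f₃=-10.755102, f₄=-11.755102, f₅=-12.795918, f₆=-13.877551, f₇=-15.
(h/2)·[f₀ + 2f₁ + 2f₂ + 2f₃ + 2f₄ + 2f₅ + 2f₆ + f₇] = 0.071429·(-158.714286) = -11.3367.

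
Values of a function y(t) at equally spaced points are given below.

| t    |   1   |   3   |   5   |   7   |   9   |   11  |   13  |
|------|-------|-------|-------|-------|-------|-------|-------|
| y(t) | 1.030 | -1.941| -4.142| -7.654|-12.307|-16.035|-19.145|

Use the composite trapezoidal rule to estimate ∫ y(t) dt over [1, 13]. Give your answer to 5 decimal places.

-102.27300

h = 2, n = 6.
(h/2)·[y₀ + 2y₁ + 2y₂ + 2y₃ + 2y₄ + 2y₅ + y₆] = 1·(-102.273) = -102.27300.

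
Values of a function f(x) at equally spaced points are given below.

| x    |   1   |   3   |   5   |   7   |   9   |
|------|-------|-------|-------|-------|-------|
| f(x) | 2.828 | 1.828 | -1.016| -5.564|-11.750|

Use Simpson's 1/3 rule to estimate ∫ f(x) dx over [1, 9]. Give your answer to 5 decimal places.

-17.26533

h = 2, n = 4.
(h/3)·[y₀ + 4y₁ + 2y₂ + 4y₃ + y₄] = 0.666667·(-25.898) = -17.26533.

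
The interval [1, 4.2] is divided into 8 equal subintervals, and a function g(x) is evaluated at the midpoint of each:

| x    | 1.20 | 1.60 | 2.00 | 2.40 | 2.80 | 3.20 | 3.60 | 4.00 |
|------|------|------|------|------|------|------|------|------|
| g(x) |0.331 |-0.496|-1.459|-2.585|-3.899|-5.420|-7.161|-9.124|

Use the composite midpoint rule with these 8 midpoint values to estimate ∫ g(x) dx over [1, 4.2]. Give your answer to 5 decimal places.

h = 0.4, n = 8.
h·[y(m₁) + y(m₂) + y(m₃) + y(m₄) + y(m₅) + y(m₆) + y(m₇) + y(m₈)] = 0.4·(-29.813) = -11.92520.

-11.92520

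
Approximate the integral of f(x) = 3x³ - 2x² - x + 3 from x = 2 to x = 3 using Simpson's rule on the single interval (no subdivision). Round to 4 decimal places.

36.5833

S = (b−a)/6 · [f(2) + 4f(2.5) + f(3)] = 0.166667·[17 + 4·34.875 + 63] = 36.5833.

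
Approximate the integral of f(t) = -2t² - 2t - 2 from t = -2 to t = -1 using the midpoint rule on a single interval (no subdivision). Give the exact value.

M = (b−a)·f(-1.5) = 1·(-3.5) = -3.5.

-3.5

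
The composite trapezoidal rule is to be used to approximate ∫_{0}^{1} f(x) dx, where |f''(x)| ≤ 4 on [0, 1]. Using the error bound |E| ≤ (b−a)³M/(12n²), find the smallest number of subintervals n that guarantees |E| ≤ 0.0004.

29

Need 4/(12n²) ≤ 0.0004.
n² ≥ 4/(12·0.0004) = 833.333 ⇒ n ≥ 28.8675, so the smallest n is 29.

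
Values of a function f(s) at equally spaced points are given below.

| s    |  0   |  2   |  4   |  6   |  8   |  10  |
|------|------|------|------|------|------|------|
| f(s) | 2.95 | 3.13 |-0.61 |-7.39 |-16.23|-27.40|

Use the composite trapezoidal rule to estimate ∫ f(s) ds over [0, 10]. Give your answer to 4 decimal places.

h = 2, n = 5.
(h/2)·[y₀ + 2y₁ + 2y₂ + 2y₃ + 2y₄ + y₅] = 1·(-66.65) = -66.6500.

-66.6500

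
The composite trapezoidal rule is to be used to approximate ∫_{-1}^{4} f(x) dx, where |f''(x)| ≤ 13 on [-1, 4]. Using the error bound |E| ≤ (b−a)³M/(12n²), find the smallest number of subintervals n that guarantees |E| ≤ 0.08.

42

Need 1625/(12n²) ≤ 0.08.
n² ≥ 1625/(12·0.08) = 1692.71 ⇒ n ≥ 41.1425, so the smallest n is 42.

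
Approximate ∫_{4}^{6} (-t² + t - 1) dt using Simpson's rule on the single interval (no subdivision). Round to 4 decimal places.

-42.6667

S = (b−a)/6 · [f(4) + 4f(5) + f(6)] = 0.333333·[(-13) + 4·(-21) + (-31)] = -42.6667.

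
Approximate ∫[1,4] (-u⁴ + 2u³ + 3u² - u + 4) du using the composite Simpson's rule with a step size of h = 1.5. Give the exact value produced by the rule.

-11.625

h = (4 − 1)/2 = 1.5.
Nodes u₀,…,u₂ = 1, 2.5, 4.
f(u) = -u⁴ + 2u³ + 3u² - u + 4: f₀=7, f₁=12.4375, f₂=-80.
(h/3)·[f₀ + 4f₁ + f₂] = 0.5·(-23.25) = -11.625.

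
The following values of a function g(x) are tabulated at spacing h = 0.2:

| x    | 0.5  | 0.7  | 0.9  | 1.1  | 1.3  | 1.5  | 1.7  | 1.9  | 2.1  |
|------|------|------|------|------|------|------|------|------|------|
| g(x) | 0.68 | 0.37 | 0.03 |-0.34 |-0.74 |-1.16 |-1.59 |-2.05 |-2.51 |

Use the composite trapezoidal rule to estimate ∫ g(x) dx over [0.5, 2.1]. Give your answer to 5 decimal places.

-1.27900

h = 0.2, n = 8.
(h/2)·[y₀ + 2y₁ + 2y₂ + 2y₃ + 2y₄ + 2y₅ + 2y₆ + 2y₇ + y₈] = 0.1·(-12.79) = -1.27900.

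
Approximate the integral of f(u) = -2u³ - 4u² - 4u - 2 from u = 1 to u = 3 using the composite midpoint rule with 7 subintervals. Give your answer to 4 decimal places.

h = (3 − 1)/7 = 0.285714.
Midpoints m₁,…,m₇ = 1.142857, 1.428571, 1.714286, 2, 2.285714, 2.571429, 2.857143.
f(m₁)=-14.781341, f(m₂)=-21.708455, f(m₃)=-30.688047, f(m₄)=-42, f(m₅)=-55.924198, f(m₆)=-72.740525, f(m₇)=-92.728863.
h·[f(m₁) + f(m₂) + f(m₃) + f(m₄) + f(m₅) + f(m₆) + f(m₇)] = 0.285714·(-330.571429) = -94.4490.

-94.4490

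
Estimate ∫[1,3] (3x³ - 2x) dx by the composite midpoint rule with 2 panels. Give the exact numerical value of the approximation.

49

h = (3 − 1)/2 = 1.
Midpoints m₁,…,m₂ = 1.5, 2.5.
f(m₁)=7.125, f(m₂)=41.875.
h·[f(m₁) + f(m₂)] = 1·(49) = 49.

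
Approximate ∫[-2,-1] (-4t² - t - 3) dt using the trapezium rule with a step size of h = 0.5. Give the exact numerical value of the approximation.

-11

h = (-1 − (-2))/2 = 0.5.
Nodes t₀,…,t₂ = -2, -1.5, -1.
f(t) = -4t² - t - 3: f₀=-17, f₁=-10.5, f₂=-6.
(h/2)·[f₀ + 2f₁ + f₂] = 0.25·(-44) = -11.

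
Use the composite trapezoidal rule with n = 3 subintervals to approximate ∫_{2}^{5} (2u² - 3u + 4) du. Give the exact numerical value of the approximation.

h = (5 − 2)/3 = 1.
Nodes u₀,…,u₃ = 2, 3, 4, 5.
f(u) = 2u² - 3u + 4: f₀=6, f₁=13, f₂=24, f₃=39.
(h/2)·[f₀ + 2f₁ + 2f₂ + f₃] = 0.5·(119) = 59.5.

59.5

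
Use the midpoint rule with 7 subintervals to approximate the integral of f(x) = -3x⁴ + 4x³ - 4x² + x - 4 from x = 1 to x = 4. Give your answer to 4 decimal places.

-442.7170

h = (4 − 1)/7 = 0.428571.
Midpoints m₁,…,m₇ = 1.214286, 1.642857, 2.071429, 2.5, 2.928571, 3.357143, 3.785714.
f(m₁)=-8.044226, f(m₂)=-17.270382, f(m₃)=-38.772673, f(m₄)=-81.1875, f(m₅)=-155.580253, f(m₆)=-275.445309, f(m₇)=-456.706034.
h·[f(m₁) + f(m₂) + f(m₃) + f(m₄) + f(m₅) + f(m₆) + f(m₇)] = 0.428571·(-1033.006378) = -442.7170.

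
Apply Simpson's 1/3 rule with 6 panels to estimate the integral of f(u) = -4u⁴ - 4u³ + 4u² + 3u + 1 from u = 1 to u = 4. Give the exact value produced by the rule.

h = (4 − 1)/6 = 0.5.
Nodes u₀,…,u₆ = 1, 1.5, 2, 2.5, 3, 3.5, 4.
f(u) = -4u⁴ - 4u³ + 4u² + 3u + 1: f₀=0, f₁=-19.25, f₂=-73, f₃=-185.25, f₄=-386, f₅=-711.25, f₆=-1203.
(h/3)·[f₀ + 4f₁ + 2f₂ + 4f₃ + 2f₄ + 4f₅ + f₆] = 0.166667·(-5784) = -964.

-964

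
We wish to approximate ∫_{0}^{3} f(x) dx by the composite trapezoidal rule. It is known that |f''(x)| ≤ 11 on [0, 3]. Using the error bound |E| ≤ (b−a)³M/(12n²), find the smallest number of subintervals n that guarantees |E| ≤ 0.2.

12

Need 297/(12n²) ≤ 0.2.
n² ≥ 297/(12·0.2) = 123.75 ⇒ n ≥ 11.1243, so the smallest n is 12.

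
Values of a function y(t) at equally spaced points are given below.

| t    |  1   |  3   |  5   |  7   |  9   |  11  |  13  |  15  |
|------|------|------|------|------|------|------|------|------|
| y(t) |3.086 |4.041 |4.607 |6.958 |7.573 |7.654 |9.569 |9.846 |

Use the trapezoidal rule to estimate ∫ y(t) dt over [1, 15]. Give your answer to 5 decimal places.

93.73600

h = 2, n = 7.
(h/2)·[y₀ + 2y₁ + 2y₂ + 2y₃ + 2y₄ + 2y₅ + 2y₆ + y₇] = 1·(93.736) = 93.73600.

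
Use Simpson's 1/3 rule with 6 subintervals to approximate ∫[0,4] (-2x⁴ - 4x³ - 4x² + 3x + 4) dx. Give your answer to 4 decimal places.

-711.1440

h = (4 − 0)/6 = 0.666667.
Nodes x₀,…,x₆ = 0, 0.666667, 1.333333, 2, 2.666667, 3.333333, 4.
f(x) = -2x⁴ - 4x³ - 4x² + 3x + 4: f₀=4, f₁=2.641975, f₂=-14.913580, f₃=-70, f₄=-193.432099, f₅=-425.506173, f₆=-816.
(h/3)·[f₀ + 4f₁ + 2f₂ + 4f₃ + 2f₄ + 4f₅ + f₆] = 0.222222·(-3200.148148) = -711.1440.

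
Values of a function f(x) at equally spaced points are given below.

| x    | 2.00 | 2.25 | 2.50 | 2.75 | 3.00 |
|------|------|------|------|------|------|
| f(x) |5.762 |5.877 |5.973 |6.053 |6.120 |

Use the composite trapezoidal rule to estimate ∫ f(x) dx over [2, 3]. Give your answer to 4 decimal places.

h = 0.25, n = 4.
(h/2)·[y₀ + 2y₁ + 2y₂ + 2y₃ + y₄] = 0.125·(47.688) = 5.9610.

5.9610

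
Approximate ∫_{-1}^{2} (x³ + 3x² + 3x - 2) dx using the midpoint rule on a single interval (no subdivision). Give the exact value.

1.125

M = (b−a)·f(0.5) = 3·(0.375) = 1.125.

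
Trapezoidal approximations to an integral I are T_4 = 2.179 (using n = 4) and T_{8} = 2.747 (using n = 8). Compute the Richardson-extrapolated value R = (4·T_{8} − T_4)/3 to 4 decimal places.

2.9363

R = (4·T_{8} − T_4) / 3 = (4·2.747 − 2.179)/3 = (8.809)/3 = 2.9363.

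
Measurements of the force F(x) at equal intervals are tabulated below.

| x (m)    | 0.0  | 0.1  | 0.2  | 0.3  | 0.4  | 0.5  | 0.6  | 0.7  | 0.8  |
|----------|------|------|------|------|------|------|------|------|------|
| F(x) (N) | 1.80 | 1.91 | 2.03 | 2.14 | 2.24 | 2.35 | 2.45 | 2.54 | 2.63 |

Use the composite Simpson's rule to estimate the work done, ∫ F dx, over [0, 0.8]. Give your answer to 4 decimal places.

h = 0.1, n = 8.
(h/3)·[y₀ + 4y₁ + 2y₂ + 4y₃ + 2y₄ + 4y₅ + 2y₆ + 4y₇ + y₈] = 0.033333·(53.63) = 1.7877.

1.7877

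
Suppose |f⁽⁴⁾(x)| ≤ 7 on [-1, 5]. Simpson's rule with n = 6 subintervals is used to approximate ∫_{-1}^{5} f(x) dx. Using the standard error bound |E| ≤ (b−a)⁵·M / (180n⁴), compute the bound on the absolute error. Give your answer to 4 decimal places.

|E| ≤ (6)⁵·7 / (180·6⁴) = 54432/233280 = 0.2333.

0.2333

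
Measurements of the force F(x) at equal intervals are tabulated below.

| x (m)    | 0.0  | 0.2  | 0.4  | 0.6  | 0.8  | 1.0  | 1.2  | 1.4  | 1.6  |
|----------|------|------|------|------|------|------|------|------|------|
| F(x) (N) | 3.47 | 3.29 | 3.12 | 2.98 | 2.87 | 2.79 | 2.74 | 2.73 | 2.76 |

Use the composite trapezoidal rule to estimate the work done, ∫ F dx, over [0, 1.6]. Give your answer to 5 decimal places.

4.72700

h = 0.2, n = 8.
(h/2)·[y₀ + 2y₁ + 2y₂ + 2y₃ + 2y₄ + 2y₅ + 2y₆ + 2y₇ + y₈] = 0.1·(47.27) = 4.72700.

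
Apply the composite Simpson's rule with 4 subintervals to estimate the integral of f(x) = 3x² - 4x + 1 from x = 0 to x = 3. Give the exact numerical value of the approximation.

12

h = (3 − 0)/4 = 0.75.
Nodes x₀,…,x₄ = 0, 0.75, 1.5, 2.25, 3.
f(x) = 3x² - 4x + 1: f₀=1, f₁=-0.3125, f₂=1.75, f₃=7.1875, f₄=16.
(h/3)·[f₀ + 4f₁ + 2f₂ + 4f₃ + f₄] = 0.25·(48) = 12.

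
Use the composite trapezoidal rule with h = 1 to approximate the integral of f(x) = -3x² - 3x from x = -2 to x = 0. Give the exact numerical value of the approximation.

-3

h = (0 − (-2))/2 = 1.
Nodes x₀,…,x₂ = -2, -1, 0.
f(x) = -3x² - 3x: f₀=-6, f₁=0, f₂=0.
(h/2)·[f₀ + 2f₁ + f₂] = 0.5·(-6) = -3.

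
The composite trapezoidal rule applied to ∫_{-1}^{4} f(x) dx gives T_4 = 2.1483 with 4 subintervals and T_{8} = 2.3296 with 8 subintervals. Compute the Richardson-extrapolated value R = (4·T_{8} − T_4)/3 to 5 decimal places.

2.39003

R = (4·T_{8} − T_4) / 3 = (4·2.3296 − 2.1483)/3 = (7.1701)/3 = 2.39003.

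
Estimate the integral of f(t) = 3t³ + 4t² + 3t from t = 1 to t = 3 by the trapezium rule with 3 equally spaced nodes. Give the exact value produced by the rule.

114

h = (3 − 1)/2 = 1.
Nodes t₀,…,t₂ = 1, 2, 3.
f(t) = 3t³ + 4t² + 3t: f₀=10, f₁=46, f₂=126.
(h/2)·[f₀ + 2f₁ + f₂] = 0.5·(228) = 114.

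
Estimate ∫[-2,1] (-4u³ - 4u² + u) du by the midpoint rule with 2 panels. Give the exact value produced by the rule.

h = (1 − (-2))/2 = 1.5.
Midpoints m₁,…,m₂ = -1.25, 0.25.
f(m₁)=0.3125, f(m₂)=-0.0625.
h·[f(m₁) + f(m₂)] = 1.5·(0.25) = 0.375.

0.375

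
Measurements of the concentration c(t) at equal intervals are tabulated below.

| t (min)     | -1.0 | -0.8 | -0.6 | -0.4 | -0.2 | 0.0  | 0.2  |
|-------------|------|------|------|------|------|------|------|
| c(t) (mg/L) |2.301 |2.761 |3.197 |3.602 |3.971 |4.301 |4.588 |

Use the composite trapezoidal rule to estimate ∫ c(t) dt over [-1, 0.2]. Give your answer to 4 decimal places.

h = 0.2, n = 6.
(h/2)·[y₀ + 2y₁ + 2y₂ + 2y₃ + 2y₄ + 2y₅ + y₆] = 0.1·(42.553) = 4.2553.

4.2553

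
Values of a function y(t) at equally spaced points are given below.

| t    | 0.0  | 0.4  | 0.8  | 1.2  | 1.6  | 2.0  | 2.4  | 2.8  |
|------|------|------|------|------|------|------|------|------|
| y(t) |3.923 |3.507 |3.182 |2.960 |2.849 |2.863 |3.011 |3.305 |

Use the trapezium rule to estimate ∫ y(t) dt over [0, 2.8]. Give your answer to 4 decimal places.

8.7944

h = 0.4, n = 7.
(h/2)·[y₀ + 2y₁ + 2y₂ + 2y₃ + 2y₄ + 2y₅ + 2y₆ + y₇] = 0.2·(43.972) = 8.7944.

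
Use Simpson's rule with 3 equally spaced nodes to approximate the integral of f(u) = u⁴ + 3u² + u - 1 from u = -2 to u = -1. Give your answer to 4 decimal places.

10.7083

h = (-1 − (-2))/2 = 0.5.
Nodes u₀,…,u₂ = -2, -1.5, -1.
f(u) = u⁴ + 3u² + u - 1: f₀=25, f₁=9.3125, f₂=2.
(h/3)·[f₀ + 4f₁ + f₂] = 0.166667·(64.25) = 10.7083.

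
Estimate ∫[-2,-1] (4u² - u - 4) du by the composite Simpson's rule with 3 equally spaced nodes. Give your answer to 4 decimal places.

h = (-1 − (-2))/2 = 0.5.
Nodes u₀,…,u₂ = -2, -1.5, -1.
f(u) = 4u² - u - 4: f₀=14, f₁=6.5, f₂=1.
(h/3)·[f₀ + 4f₁ + f₂] = 0.166667·(41) = 6.8333.

6.8333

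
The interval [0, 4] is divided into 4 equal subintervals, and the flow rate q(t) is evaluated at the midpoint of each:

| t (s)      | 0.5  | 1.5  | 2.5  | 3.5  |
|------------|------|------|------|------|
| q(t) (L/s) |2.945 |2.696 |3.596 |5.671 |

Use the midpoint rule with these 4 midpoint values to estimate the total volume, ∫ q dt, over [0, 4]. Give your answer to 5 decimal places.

h = 1, n = 4.
h·[y(m₁) + y(m₂) + y(m₃) + y(m₄)] = 1·(14.908) = 14.90800.

14.90800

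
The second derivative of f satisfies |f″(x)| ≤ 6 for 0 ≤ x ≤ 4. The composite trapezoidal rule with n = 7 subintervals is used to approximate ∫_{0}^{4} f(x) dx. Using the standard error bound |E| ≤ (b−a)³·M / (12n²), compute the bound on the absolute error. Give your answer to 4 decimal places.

|E| ≤ (4)³·6 / (12·7²) = 384/588 = 0.6531.

0.6531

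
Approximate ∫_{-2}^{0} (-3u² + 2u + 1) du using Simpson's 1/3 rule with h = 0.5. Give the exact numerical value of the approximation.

-10

h = (0 − (-2))/4 = 0.5.
Nodes u₀,…,u₄ = -2, -1.5, -1, -0.5, 0.
f(u) = -3u² + 2u + 1: f₀=-15, f₁=-8.75, f₂=-4, f₃=-0.75, f₄=1.
(h/3)·[f₀ + 4f₁ + 2f₂ + 4f₃ + f₄] = 0.166667·(-60) = -10.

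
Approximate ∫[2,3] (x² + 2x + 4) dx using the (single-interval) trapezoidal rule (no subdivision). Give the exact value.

T = (b−a)/2 · [f(2) + f(3)] = 0.5·[12 + 19] = 15.5.

15.5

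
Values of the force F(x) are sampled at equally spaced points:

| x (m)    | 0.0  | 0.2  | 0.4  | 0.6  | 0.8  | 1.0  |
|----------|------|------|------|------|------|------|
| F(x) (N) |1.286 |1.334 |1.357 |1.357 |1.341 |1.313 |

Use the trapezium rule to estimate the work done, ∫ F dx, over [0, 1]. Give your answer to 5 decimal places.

h = 0.2, n = 5.
(h/2)·[y₀ + 2y₁ + 2y₂ + 2y₃ + 2y₄ + y₅] = 0.1·(13.377) = 1.33770.

1.33770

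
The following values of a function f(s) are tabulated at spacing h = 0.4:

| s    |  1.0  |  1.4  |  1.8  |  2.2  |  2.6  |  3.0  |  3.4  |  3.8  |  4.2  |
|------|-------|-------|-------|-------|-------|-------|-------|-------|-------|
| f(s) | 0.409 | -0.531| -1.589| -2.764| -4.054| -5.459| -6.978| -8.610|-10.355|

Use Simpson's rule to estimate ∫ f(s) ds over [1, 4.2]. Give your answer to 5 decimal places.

h = 0.4, n = 8.
(h/3)·[y₀ + 4y₁ + 2y₂ + 4y₃ + 2y₄ + 4y₅ + 2y₆ + 4y₇ + y₈] = 0.133333·(-104.644) = -13.95253.

-13.95253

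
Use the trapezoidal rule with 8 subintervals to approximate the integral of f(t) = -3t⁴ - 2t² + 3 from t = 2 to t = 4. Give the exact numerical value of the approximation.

h = (4 − 2)/8 = 0.25.
Nodes t₀,…,t₈ = 2, 2.25, 2.5, 2.75, 3, 3.25, 3.5, 3.75, 4.
f(t) = -3t⁴ - 2t² + 3: f₀=-53, f₁=-84.01171875, f₂=-126.6875, f₃=-183.69921875, f₄=-258, f₅=-352.82421875, f₆=-471.6875, f₇=-618.38671875, f₈=-797.
(h/2)·[f₀ + 2f₁ + 2f₂ + 2f₃ + 2f₄ + 2f₅ + 2f₆ + 2f₇ + f₈] = 0.125·(-5040.59375) = -630.07421875.

-630.07421875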